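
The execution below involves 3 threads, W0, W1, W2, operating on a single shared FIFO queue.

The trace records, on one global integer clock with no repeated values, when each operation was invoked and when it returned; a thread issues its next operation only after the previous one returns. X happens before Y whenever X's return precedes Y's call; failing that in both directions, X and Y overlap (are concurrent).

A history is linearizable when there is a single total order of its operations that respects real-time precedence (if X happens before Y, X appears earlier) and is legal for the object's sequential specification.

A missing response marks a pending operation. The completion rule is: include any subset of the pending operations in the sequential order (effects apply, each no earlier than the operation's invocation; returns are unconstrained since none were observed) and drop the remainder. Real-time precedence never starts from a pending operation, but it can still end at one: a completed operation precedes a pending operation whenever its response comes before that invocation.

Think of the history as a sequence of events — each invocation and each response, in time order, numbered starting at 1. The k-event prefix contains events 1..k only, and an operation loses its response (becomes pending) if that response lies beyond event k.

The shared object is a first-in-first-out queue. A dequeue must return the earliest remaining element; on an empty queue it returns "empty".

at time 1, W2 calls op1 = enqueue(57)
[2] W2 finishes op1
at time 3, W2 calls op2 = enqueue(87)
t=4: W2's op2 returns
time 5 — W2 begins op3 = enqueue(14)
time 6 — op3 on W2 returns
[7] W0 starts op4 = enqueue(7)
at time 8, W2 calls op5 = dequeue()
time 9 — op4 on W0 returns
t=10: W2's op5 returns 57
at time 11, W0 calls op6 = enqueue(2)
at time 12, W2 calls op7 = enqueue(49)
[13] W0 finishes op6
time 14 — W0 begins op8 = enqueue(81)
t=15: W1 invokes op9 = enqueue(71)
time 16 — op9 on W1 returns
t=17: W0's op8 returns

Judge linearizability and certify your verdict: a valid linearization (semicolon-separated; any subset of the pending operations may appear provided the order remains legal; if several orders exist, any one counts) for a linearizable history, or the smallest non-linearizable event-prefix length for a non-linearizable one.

step 1: op1 enqueue(57) — queue <57>
step 2: op2 enqueue(87) — queue <57,87>
step 3: op3 enqueue(14) — queue <57,87,14>
step 4: op4 enqueue(7) — queue <57,87,14,7>
step 5: op5 dequeue() → 57 — queue <87,14,7>
step 6: op6 enqueue(2) — queue <87,14,7,2>
step 7: op7 enqueue(49) (pending, included) — queue <87,14,7,2,49>
step 8: op8 enqueue(81) — queue <87,14,7,2,49,81>
step 9: op9 enqueue(71) — queue <87,14,7,2,49,81,71>

linearizable — witness: op1; op2; op3; op4; op5; op6; op7; op8; op9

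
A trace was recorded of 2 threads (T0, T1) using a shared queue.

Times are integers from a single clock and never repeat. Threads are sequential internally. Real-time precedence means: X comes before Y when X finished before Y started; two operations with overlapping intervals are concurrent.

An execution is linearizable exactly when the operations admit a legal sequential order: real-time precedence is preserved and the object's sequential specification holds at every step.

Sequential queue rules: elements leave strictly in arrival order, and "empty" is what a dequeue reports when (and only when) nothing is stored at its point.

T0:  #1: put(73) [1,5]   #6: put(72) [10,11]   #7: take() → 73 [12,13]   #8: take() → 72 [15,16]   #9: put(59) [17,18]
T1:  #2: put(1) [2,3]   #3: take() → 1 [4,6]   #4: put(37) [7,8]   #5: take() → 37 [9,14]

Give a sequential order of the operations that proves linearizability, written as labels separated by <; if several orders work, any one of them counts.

step 1: #2 put(1) — queue <1>
step 2: #1 put(73) — queue <1,73>
step 3: #3 take() → 1 — queue <73>
step 4: #4 put(37) — queue <73,37>
step 5: #6 put(72) — queue <73,37,72>
step 6: #7 take() → 73 — queue <37,72>
step 7: #5 take() → 37 — queue <72>
step 8: #8 take() → 72 — queue <>
step 9: #9 put(59) — queue <59>

#2 < #1 < #3 < #4 < #6 < #7 < #5 < #8 < #9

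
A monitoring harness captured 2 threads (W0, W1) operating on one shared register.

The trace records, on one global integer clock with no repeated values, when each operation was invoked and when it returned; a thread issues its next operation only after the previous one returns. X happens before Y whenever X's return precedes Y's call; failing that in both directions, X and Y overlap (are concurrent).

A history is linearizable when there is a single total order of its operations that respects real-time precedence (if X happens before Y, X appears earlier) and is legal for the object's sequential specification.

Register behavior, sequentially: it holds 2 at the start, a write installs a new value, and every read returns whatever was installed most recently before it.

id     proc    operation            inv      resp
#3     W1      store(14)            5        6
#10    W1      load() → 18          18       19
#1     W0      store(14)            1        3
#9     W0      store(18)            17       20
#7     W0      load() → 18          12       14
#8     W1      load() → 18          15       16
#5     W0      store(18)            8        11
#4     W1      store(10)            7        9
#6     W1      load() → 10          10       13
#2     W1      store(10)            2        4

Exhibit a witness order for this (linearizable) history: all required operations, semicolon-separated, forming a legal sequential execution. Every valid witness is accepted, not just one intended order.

step 1: #1 store(14) — value 14
step 2: #2 store(10) — value 10
step 3: #3 store(14) — value 14
step 4: #4 store(10) — value 10
step 5: #6 load() → 10 — value 10
step 6: #5 store(18) — value 18
step 7: #7 load() → 18 — value 18
step 8: #8 load() → 18 — value 18
step 9: #9 store(18) — value 18
step 10: #10 load() → 18 — value 18

#1; #2; #3; #4; #6; #5; #7; #8; #9; #10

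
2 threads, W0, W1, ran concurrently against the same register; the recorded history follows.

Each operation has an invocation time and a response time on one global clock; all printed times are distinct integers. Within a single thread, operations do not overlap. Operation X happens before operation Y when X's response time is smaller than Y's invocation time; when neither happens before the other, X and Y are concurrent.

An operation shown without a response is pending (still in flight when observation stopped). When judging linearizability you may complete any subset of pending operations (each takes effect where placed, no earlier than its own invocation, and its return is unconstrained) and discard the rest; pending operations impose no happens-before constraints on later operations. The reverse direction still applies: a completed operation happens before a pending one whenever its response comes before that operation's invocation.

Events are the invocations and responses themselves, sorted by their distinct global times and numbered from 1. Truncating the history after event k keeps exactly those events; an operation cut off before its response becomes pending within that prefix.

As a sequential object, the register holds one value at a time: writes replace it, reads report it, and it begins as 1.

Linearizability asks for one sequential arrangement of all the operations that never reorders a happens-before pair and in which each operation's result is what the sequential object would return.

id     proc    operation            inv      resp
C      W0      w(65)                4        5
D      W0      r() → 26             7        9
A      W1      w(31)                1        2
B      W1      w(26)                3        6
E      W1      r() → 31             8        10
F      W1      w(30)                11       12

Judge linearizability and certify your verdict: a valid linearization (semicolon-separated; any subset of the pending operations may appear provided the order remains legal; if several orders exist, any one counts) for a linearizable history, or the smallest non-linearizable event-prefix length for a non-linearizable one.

already the first 10 events (up to E's response at time 10) admit no linearization; the first 9 still do
the 5 completed operations admit 4 real-time orders; each fails the register replay
one such order, A, B, C, D, E, breaks at step 4 where D r() → 26 is illegal
one such order, A, B, C, E, D, breaks at step 4 where E r() → 31 is illegal

not linearizable — minimal violating prefix: 10 events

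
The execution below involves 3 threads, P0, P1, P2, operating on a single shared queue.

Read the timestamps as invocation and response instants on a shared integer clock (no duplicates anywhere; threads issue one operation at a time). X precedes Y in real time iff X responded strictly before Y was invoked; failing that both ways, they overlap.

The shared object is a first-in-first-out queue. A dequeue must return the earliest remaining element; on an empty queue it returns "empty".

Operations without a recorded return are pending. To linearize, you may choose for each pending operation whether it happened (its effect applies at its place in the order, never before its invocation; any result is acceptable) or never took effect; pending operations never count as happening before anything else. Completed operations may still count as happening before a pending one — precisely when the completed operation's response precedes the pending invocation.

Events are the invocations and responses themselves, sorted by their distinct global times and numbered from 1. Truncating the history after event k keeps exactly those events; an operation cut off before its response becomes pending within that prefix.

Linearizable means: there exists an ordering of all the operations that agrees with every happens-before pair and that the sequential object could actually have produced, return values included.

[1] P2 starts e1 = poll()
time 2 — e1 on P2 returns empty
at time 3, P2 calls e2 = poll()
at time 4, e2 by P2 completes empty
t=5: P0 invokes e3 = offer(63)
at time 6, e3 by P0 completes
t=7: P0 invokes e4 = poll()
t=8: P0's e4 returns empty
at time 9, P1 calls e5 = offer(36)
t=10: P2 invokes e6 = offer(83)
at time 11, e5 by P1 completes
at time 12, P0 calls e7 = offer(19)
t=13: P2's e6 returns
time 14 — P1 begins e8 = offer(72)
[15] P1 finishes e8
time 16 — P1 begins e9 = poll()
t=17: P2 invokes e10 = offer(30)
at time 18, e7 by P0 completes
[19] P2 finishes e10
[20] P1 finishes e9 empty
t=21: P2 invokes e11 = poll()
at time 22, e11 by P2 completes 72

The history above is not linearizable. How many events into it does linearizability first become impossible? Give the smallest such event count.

a valid linearization of events 1..7 exists, for instance e1, e2, e3:
after step 1 (e1 poll() → empty): queue <>
after step 2 (e2 poll() → empty): queue <>
after step 3 (e3 offer(63)): queue <63>
include event 8 — e4 responding at 8 — and every candidate order breaks
take e1, e2, e3, e4: step 4 already fails, because e4 poll() → empty cannot occur there

8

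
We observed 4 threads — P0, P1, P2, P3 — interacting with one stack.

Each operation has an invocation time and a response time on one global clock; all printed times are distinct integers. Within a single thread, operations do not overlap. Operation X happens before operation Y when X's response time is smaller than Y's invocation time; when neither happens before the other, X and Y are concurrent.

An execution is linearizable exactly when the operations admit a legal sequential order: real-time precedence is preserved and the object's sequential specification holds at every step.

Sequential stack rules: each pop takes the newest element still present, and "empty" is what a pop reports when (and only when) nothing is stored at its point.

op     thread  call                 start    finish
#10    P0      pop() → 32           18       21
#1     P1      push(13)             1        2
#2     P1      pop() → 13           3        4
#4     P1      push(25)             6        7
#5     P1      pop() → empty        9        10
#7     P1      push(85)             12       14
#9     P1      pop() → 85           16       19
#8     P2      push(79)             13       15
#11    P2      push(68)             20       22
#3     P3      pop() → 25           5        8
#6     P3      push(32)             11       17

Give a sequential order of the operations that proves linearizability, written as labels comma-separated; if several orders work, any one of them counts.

after step 1 (#1 push(13)): stack <13>
after step 2 (#2 pop() → 13): stack <>
after step 3 (#4 push(25)): stack <25>
after step 4 (#3 pop() → 25): stack <>
after step 5 (#5 pop() → empty): stack <>
after step 6 (#8 push(79)): stack <79>
after step 7 (#6 push(32)): stack <79,32>
after step 8 (#7 push(85)): stack <79,32,85>
after step 9 (#9 pop() → 85): stack <79,32>
after step 10 (#10 pop() → 32): stack <79>
after step 11 (#11 push(68)): stack <79,68>

#1, #2, #4, #3, #5, #8, #6, #7, #9, #10, #11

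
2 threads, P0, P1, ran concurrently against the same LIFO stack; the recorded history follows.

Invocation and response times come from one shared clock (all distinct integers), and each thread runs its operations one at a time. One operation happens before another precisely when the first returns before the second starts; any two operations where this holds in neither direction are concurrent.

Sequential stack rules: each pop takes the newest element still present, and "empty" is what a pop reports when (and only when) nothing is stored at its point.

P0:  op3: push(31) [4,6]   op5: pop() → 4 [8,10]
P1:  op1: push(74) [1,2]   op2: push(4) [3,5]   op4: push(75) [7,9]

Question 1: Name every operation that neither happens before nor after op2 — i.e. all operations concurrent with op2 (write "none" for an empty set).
Answer: op3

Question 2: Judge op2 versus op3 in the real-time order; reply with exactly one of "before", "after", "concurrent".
Answer: concurrent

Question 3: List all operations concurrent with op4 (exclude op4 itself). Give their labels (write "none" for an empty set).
Answer: op5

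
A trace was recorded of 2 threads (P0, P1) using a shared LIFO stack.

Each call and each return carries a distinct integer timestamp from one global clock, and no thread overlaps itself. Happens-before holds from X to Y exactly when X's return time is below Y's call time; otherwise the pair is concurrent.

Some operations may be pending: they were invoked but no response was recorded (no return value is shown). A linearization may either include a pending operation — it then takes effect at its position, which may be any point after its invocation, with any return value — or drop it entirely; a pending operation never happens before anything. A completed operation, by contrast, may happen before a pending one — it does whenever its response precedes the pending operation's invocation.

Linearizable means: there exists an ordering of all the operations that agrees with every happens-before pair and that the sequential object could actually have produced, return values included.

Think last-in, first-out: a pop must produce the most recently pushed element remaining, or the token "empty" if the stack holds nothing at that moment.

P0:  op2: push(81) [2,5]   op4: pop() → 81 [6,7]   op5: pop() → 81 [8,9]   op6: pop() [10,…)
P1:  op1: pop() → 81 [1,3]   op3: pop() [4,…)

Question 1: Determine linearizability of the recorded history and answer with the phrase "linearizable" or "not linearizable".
through event 6 a valid linearization exists; event 7 (op4 responding at time 7) ends that
every one of the 2 real-time-consistent orders over 3 completed LIFO stack ops fails the sequential spec
completion choices over the 1 pending operation (op3) were checked; none helps
for example op1, op2, op4 (pending dropped) fails at step 1: op1 pop() → 81 is not legal there
for example op2, op1, op4 (pending dropped) fails at step 3: op4 pop() → 81 is not legal there

not linearizable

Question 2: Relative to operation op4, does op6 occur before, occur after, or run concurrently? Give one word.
Answer: after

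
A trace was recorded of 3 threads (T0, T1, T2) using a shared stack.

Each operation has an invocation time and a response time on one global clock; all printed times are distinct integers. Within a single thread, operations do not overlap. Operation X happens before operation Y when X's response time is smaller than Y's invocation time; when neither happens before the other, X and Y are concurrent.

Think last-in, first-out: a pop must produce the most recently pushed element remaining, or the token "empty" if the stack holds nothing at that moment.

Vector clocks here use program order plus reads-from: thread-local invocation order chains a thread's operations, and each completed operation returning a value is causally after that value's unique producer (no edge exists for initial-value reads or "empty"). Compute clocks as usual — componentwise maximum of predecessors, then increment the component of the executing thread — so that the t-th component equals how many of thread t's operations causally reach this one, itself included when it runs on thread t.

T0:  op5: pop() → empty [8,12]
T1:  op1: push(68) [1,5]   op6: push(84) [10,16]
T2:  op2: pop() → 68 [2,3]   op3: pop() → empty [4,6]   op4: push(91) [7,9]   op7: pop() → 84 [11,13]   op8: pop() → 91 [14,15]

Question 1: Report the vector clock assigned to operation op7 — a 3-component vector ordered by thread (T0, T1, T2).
VC(op1, invoked at 1): no causal predecessors; +1 on T1 → (0, 1, 0)
VC(op5, invoked at 8): no causal predecessors; +1 on T0 → (1, 0, 0)
op2 (invocation 2): componentwise max over VC(op1)=(0, 1, 0), +1 at T2, giving (0, 1, 1)
op6 (invocation 10): componentwise max over VC(op1)=(0, 1, 0), +1 at T1, giving (0, 2, 0)
op3 (invocation 4): componentwise max over VC(op2)=(0, 1, 1), +1 at T2, giving (0, 1, 2)
op4 (invocation 7): componentwise max over VC(op3)=(0, 1, 2), +1 at T2, giving (0, 1, 3)
op7 (invocation 11): componentwise max over VC(op4)=(0, 1, 3), VC(op6)=(0, 2, 0), +1 at T2, giving (0, 2, 4)
op8 (invocation 14): componentwise max over VC(op4)=(0, 1, 3), VC(op7)=(0, 2, 4), +1 at T2, giving (0, 2, 5)
target: VC(op7) = (0, 2, 4)

(0, 2, 4)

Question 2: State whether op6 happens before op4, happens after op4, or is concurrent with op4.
op6 spans [10,16], op4 spans [7,9]
resp(op4)=9 < inv(op6)=10

after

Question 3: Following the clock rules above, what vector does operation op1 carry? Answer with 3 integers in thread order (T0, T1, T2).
root op op1, invoked 1: fresh clock plus T1's own tick → (0, 1, 0)
root op op5, invoked 8: fresh clock plus T0's own tick → (1, 0, 0)
VC(op2, invoked at 2): max of VC(op1)=(0, 1, 0), then +1 on thread T2 → (0, 1, 1)
VC(op6, invoked at 10): max of VC(op1)=(0, 1, 0), then +1 on thread T1 → (0, 2, 0)
VC(op3, invoked at 4): max of VC(op2)=(0, 1, 1), then +1 on thread T2 → (0, 1, 2)
VC(op4, invoked at 7): max of VC(op3)=(0, 1, 2), then +1 on thread T2 → (0, 1, 3)
VC(op7, invoked at 11): max of VC(op4)=(0, 1, 3), VC(op6)=(0, 2, 0), then +1 on thread T2 → (0, 2, 4)
VC(op8, invoked at 14): max of VC(op4)=(0, 1, 3), VC(op7)=(0, 2, 4), then +1 on thread T2 → (0, 2, 5)
target: VC(op1) = (0, 1, 0)

(0, 1, 0)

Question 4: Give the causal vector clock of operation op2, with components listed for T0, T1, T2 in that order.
invoked at 1, op1 has no predecessors; its own T1 bump gives (0, 1, 0)
invoked at 8, op5 has no predecessors; its own T0 bump gives (1, 0, 0)
invoked at 2, op2 merges VC(op1)=(0, 1, 0) and bumps T2's slot → (0, 1, 1)
invoked at 10, op6 merges VC(op1)=(0, 1, 0) and bumps T1's slot → (0, 2, 0)
invoked at 4, op3 merges VC(op2)=(0, 1, 1) and bumps T2's slot → (0, 1, 2)
invoked at 7, op4 merges VC(op3)=(0, 1, 2) and bumps T2's slot → (0, 1, 3)
invoked at 11, op7 merges VC(op4)=(0, 1, 3), VC(op6)=(0, 2, 0) and bumps T2's slot → (0, 2, 4)
invoked at 14, op8 merges VC(op4)=(0, 1, 3), VC(op7)=(0, 2, 4) and bumps T2's slot → (0, 2, 5)
target: VC(op2) = (0, 1, 1)

(0, 1, 1)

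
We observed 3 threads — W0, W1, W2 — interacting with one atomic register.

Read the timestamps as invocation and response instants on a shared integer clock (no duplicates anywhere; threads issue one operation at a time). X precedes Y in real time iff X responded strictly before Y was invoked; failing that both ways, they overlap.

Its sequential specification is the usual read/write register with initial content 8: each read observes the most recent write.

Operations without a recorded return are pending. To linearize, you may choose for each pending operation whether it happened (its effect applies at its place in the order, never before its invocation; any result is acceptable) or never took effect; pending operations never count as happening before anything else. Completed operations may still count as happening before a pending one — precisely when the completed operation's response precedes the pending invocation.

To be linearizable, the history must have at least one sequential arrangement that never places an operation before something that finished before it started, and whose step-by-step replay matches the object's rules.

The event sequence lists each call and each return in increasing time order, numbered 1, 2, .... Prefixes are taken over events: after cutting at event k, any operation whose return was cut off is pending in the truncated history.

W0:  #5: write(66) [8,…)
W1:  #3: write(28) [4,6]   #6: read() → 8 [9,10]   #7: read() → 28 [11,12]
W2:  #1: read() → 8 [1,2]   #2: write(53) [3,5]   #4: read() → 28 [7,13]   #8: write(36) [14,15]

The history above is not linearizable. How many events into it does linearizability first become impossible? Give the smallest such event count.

events 1..9 are still linearizable — one witness is #1, #2, #3:
after step 1 (#1 read() → 8): value 8
after step 2 (#2 write(53)): value 53
after step 3 (#3 write(28)): value 28
adding event 10 (#6 responds at 10) leaves no legal real-time order
every completion of the 2 pending operations (#4, #5) was checked; none linearizes
one such order, #1, #2, #3, #6 (pending dropped), breaks at step 4 where #6 read() → 8 is illegal
one such order, #1, #3, #2, #6 (pending dropped), breaks at step 4 where #6 read() → 8 is illegal

10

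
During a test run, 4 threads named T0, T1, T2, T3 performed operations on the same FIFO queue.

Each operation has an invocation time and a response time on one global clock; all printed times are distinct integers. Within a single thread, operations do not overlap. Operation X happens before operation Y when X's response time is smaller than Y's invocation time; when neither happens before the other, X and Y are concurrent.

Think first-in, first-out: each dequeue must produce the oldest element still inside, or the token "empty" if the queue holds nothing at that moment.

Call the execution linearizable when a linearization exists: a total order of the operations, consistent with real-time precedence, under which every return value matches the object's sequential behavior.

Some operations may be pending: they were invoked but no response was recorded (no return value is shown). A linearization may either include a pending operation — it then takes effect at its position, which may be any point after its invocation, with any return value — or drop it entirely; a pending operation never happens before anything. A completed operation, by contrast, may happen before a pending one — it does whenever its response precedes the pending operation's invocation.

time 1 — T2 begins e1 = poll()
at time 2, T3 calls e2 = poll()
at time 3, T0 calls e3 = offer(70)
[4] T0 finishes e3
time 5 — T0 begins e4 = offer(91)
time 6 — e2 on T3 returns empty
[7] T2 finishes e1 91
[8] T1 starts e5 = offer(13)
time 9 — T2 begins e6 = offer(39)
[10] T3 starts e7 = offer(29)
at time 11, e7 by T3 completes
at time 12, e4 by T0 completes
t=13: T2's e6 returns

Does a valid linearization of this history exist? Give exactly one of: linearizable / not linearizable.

events 1..6 are fine; event 7 — the response of e1 at time 7 — makes the prefix non-linearizable
the 3 completed operations admit 6 real-time orders; each fails the FIFO queue replay
include/drop combinations of the 1 pending operation (e4) were all tried; none helps
one such order, e1, e2, e3 (pending dropped), breaks at step 1 where e1 poll() → 91 is illegal
one such order, e1, e3, e2 (pending dropped), breaks at step 1 where e1 poll() → 91 is illegal

not linearizable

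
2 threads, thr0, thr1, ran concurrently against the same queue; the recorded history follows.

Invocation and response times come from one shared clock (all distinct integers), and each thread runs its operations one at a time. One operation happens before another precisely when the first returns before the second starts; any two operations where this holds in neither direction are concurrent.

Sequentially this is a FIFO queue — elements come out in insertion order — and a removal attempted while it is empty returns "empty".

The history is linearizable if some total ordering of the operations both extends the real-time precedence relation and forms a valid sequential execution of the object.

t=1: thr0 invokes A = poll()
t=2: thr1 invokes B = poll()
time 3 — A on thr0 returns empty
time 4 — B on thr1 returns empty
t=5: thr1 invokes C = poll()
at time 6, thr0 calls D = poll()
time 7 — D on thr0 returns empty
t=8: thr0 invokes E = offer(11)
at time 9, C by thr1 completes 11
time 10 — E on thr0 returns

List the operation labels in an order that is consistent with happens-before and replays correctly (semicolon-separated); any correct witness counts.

1. A poll() → empty, leaving queue <>
2. B poll() → empty, leaving queue <>
3. D poll() → empty, leaving queue <>
4. E offer(11), leaving queue <11>
5. C poll() → 11, leaving queue <>

A; B; D; E; C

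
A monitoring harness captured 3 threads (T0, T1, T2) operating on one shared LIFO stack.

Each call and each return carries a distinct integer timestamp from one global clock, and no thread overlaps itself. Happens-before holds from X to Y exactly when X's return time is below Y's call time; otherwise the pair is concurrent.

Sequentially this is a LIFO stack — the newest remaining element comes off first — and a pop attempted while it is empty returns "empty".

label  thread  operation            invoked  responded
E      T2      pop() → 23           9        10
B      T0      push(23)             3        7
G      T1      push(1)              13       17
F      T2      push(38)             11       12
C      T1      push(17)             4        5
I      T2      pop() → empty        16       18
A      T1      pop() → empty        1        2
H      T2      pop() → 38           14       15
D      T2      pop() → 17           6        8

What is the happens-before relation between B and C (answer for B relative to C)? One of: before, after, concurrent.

B spans [3,7], C spans [4,5]
the intervals overlap in both directions

concurrent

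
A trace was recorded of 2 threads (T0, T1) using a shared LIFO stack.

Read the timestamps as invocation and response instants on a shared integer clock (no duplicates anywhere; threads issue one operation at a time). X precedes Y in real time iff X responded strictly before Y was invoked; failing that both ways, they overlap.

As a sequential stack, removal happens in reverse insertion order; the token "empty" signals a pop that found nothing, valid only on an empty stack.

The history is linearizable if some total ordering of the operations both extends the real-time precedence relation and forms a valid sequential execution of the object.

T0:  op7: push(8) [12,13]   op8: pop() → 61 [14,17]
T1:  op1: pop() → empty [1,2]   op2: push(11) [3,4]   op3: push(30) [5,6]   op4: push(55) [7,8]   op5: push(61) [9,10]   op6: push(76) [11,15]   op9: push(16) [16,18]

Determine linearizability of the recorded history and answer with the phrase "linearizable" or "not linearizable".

not linearizable

through event 16 a valid linearization exists; event 17 (op8 responding at time 17) ends that
checked exhaustively: 3 real-time-consistent orders of 8 completed operations, zero legal LIFO stack replays
completion choices over the 1 pending operation (op9) were checked; none helps
take op1, op2, op3, op4, op5, op6, op7, op8 (pending dropped): step 8 already fails, because op8 pop() → 61 cannot occur there
take op1, op2, op3, op4, op5, op7, op6, op8 (pending dropped): step 8 already fails, because op8 pop() → 61 cannot occur there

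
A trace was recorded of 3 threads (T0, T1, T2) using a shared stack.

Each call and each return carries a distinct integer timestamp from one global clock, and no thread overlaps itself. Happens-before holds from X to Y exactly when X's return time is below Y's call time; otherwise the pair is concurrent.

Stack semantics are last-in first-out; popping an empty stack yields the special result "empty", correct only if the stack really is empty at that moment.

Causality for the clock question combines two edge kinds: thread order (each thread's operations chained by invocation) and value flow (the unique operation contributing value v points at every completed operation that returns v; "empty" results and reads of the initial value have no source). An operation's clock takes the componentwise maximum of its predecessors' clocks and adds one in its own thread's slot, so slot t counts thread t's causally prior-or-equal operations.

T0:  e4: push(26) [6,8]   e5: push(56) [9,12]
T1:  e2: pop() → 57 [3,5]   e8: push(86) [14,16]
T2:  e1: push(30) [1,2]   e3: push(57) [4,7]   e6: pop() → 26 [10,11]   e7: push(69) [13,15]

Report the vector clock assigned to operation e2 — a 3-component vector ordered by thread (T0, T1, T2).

invoked at 1, e1 has no predecessors; its own T2 bump gives (0, 0, 1)
invoked at 6, e4 has no predecessors; its own T0 bump gives (1, 0, 0)
from VC(e1)=(0, 0, 1), e3 (invoked 4) maxes components and bumps T2 → (0, 0, 2)
from VC(e4)=(1, 0, 0), e5 (invoked 9) maxes components and bumps T0 → (2, 0, 0)
from VC(e3)=(0, 0, 2), e2 (invoked 3) maxes components and bumps T1 → (0, 1, 2)
from VC(e2)=(0, 1, 2), e8 (invoked 14) maxes components and bumps T1 → (0, 2, 2)
from VC(e3)=(0, 0, 2), VC(e4)=(1, 0, 0), e6 (invoked 10) maxes components and bumps T2 → (1, 0, 3)
from VC(e6)=(1, 0, 3), e7 (invoked 13) maxes components and bumps T2 → (1, 0, 4)
target: VC(e2) = (0, 1, 2)

(0, 1, 2)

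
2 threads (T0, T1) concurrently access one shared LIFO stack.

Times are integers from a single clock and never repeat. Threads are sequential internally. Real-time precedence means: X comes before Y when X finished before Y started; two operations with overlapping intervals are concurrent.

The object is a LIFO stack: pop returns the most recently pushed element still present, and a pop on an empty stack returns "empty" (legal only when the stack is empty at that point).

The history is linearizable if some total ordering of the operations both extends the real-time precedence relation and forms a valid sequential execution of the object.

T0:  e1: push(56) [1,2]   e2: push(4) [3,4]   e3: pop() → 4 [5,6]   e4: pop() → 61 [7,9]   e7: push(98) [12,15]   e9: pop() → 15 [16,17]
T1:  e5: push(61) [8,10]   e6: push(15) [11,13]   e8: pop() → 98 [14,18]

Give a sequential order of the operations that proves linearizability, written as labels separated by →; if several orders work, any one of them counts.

e1 → e2 → e3 → e5 → e4 → e6 → e7 → e8 → e9

step 1: e1 push(56) — stack <56>
step 2: e2 push(4) — stack <56,4>
step 3: e3 pop() → 4 — stack <56>
step 4: e5 push(61) — stack <56,61>
step 5: e4 pop() → 61 — stack <56>
step 6: e6 push(15) — stack <56,15>
step 7: e7 push(98) — stack <56,15,98>
step 8: e8 pop() → 98 — stack <56,15>
step 9: e9 pop() → 15 — stack <56>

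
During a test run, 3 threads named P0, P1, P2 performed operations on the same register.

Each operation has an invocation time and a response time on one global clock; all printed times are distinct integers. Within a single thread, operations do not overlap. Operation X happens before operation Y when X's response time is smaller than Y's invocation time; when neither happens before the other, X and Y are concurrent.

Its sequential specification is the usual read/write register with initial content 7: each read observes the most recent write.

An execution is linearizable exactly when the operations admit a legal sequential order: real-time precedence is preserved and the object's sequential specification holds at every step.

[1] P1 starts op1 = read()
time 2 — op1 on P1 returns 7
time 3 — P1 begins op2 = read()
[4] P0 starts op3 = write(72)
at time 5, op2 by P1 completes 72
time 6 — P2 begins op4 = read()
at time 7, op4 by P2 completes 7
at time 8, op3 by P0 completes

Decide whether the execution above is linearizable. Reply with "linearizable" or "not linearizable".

cut after 6 events: linearizable; cut after 7 events (op4 responds, time 7): not linearizable
a single order respects real time; the 3 completed register operations fail replay along it
include/drop combinations of the 1 pending operation (op3) were all tried; none helps
take op1, op2, op4 (pending dropped): step 2 already fails, because op2 read() → 72 cannot occur there

not linearizable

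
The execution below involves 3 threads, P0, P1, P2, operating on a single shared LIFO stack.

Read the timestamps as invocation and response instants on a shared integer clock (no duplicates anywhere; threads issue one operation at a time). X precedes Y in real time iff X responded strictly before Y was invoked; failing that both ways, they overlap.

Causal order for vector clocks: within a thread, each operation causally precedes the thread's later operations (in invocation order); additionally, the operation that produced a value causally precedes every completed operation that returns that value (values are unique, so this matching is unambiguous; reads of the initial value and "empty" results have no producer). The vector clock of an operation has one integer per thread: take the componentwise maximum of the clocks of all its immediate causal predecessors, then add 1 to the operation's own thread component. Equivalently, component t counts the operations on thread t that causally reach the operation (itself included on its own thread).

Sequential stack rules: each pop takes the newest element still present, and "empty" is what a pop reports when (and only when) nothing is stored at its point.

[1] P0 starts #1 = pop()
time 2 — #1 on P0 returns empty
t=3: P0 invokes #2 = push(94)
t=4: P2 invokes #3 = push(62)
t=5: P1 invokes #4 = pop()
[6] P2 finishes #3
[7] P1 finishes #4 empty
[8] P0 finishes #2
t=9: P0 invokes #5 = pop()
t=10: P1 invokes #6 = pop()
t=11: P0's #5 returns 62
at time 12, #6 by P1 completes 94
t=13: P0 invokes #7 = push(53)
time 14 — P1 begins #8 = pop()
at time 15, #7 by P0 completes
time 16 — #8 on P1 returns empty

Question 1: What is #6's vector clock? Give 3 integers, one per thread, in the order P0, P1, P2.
Answer: (2, 2, 0)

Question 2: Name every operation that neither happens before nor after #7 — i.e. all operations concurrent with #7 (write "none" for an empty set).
Answer: #8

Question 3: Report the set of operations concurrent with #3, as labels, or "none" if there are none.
Answer: #2, #4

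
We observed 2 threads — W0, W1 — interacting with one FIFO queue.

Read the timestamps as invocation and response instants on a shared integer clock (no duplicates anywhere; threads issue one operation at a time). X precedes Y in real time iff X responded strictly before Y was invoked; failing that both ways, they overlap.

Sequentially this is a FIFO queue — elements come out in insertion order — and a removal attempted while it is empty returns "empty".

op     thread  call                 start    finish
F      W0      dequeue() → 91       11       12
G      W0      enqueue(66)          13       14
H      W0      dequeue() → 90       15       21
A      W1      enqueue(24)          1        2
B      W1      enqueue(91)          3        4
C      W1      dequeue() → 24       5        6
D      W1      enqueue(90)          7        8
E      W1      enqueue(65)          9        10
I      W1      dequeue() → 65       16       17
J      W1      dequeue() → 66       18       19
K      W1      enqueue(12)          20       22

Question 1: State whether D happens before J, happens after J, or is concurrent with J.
D spans [7,8], J spans [18,19]
resp(D)=8 < inv(J)=18

before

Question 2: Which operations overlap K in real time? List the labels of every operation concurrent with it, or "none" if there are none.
K spans [20,22]: anything still running between times 20 and 22 counts as concurrent
A [1,2]: before
B [3,4]: before
C [5,6]: before
D [7,8]: before
E [9,10]: before
F [11,12]: before
G [13,14]: before
H [15,21]: concurrent
I [16,17]: before
J [18,19]: before

H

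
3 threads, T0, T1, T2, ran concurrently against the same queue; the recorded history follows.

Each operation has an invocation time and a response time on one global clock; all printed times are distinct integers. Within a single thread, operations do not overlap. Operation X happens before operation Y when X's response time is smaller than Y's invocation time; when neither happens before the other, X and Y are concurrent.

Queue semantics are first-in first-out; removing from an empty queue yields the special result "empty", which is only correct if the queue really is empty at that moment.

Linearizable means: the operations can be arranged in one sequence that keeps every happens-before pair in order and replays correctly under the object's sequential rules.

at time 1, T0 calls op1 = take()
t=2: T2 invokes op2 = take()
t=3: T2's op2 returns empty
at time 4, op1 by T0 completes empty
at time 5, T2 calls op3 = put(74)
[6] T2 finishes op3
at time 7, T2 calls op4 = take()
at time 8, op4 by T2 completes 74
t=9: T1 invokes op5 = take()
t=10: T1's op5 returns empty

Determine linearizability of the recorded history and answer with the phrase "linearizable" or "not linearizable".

a witness: op1, op2, op3, op4, op5
1. op1 take() → empty, leaving queue <>
2. op2 take() → empty, leaving queue <>
3. op3 put(74), leaving queue <74>
4. op4 take() → 74, leaving queue <>
5. op5 take() → empty, leaving queue <>

linearizable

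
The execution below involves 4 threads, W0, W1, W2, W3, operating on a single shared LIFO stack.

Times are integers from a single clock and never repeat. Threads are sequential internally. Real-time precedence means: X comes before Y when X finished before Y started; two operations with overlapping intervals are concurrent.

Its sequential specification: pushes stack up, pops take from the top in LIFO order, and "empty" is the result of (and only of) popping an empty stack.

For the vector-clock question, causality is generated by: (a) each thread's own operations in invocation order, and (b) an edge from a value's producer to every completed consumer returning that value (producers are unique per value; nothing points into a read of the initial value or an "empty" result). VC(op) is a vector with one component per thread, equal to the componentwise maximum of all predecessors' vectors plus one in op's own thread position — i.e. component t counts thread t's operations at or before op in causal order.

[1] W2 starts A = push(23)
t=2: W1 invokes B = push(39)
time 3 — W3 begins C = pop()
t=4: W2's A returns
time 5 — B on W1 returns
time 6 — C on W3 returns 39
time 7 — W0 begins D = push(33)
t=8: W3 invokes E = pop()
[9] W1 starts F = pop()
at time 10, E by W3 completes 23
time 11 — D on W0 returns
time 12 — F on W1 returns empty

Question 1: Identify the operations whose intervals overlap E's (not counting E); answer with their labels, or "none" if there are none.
Answer: D, F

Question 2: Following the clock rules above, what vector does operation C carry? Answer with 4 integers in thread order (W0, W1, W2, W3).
Answer: (0, 1, 0, 1)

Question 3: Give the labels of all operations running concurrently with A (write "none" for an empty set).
Answer: B, C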